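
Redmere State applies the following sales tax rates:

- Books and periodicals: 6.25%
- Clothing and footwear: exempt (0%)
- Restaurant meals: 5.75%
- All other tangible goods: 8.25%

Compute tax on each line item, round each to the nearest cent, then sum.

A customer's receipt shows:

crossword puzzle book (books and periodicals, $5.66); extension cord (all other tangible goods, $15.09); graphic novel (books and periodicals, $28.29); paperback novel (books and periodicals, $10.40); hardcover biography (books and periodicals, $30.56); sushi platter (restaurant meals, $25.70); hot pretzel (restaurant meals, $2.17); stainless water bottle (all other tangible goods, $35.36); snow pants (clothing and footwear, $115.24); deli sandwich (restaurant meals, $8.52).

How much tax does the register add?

Crossword puzzle book $5.66: books and periodicals → 6.25% → $0.35
Extension cord $15.09: all other tangible goods → 8.25% → $1.24
Graphic novel $28.29: books and periodicals → 6.25% → $1.77
Paperback novel $10.40: books and periodicals → 6.25% → $0.65
Hardcover biography $30.56: books and periodicals → 6.25% → $1.91
Sushi platter $25.70: restaurant meals → 5.75% → $1.48
Hot pretzel $2.17: restaurant meals → 5.75% → $0.12
Stainless water bottle $35.36: all other tangible goods → 8.25% → $2.92
Snow pants $115.24: clothing and footwear → 0% → $0.00
Deli sandwich $8.52: restaurant meals → 5.75% → $0.49
Total tax = $0.35 + $1.24 + $1.77 + $0.65 + $1.91 + $1.48 + $0.12 + $2.92 + $0.49 = $10.93

$10.93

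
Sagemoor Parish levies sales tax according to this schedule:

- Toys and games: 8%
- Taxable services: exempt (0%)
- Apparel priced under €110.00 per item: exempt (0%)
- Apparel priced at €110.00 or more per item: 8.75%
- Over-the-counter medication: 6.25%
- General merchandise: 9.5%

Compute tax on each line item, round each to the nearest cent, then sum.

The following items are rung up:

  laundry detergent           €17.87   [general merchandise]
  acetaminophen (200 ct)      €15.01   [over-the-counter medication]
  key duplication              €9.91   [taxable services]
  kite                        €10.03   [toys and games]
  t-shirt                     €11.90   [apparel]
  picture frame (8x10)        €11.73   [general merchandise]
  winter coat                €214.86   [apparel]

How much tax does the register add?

€23.35

Laundry detergent €17.87: general merchandise → 9.5% → €1.70
Acetaminophen (200 ct) €15.01: over-the-counter medication → 6.25% → €0.94
Key duplication €9.91: taxable services → 0% → €0.00
Kite €10.03: toys and games → 8% → €0.80
T-shirt €11.90: apparel, under €110.00 → 0% → €0.00
Picture frame (8x10) €11.73: general merchandise → 9.5% → €1.11
Winter coat €214.86: apparel, €110.00 or more → 8.75% → €18.80
Total tax = €1.70 + €0.94 + €0.80 + €1.11 + €18.80 = €23.35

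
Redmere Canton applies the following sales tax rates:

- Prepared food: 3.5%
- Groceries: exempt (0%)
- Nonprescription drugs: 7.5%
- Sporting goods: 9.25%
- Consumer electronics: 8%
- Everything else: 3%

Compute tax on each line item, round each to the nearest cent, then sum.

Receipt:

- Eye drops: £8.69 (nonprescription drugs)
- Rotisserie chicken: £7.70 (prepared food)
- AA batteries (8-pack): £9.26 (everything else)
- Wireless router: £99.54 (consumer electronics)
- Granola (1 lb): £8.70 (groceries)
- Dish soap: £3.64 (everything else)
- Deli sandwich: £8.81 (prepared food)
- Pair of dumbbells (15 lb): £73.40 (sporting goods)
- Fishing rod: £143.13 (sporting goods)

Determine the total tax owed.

£29.61

Eye drops £8.69: nonprescription drugs → 7.5% → £0.65
Rotisserie chicken £7.70: prepared food → 3.5% → £0.27
AA batteries (8-pack) £9.26: everything else → 3% → £0.28
Wireless router £99.54: consumer electronics → 8% → £7.96
Granola (1 lb) £8.70: groceries → 0% → £0.00
Dish soap £3.64: everything else → 3% → £0.11
Deli sandwich £8.81: prepared food → 3.5% → £0.31
Pair of dumbbells (15 lb) £73.40: sporting goods → 9.25% → £6.79
Fishing rod £143.13: sporting goods → 9.25% → £13.24
Total tax = £0.65 + £0.27 + £0.28 + £7.96 + £0.11 + £0.31 + £6.79 + £13.24 = £29.61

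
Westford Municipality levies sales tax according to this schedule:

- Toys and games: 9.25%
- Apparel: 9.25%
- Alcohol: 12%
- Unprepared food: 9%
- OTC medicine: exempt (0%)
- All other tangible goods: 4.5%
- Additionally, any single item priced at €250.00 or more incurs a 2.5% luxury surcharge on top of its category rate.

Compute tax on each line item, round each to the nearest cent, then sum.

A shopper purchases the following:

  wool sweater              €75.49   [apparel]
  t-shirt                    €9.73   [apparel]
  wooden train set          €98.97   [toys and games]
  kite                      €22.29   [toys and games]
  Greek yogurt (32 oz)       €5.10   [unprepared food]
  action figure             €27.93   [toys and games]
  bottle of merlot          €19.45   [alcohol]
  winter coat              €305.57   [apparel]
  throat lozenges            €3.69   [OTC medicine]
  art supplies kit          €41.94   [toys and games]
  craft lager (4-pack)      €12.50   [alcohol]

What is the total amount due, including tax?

Wool sweater €75.49: apparel → 9.25% → €6.98
T-shirt €9.73: apparel → 9.25% → €0.90
Wooden train set €98.97: toys and games → 9.25% → €9.15
Kite €22.29: toys and games → 9.25% → €2.06
Greek yogurt (32 oz) €5.10: unprepared food → 9% → €0.46
Action figure €27.93: toys and games → 9.25% → €2.58
Bottle of merlot €19.45: alcohol → 12% → €2.33
Winter coat €305.57: apparel → 9.25% + 2.5% surcharge = 11.75% → €35.90
Throat lozenges €3.69: OTC medicine → 0% → €0.00
Art supplies kit €41.94: toys and games → 9.25% → €3.88
Craft lager (4-pack) €12.50: alcohol → 12% → €1.50
Subtotal = €622.66; tax = €65.74; total due = €688.40

€688.40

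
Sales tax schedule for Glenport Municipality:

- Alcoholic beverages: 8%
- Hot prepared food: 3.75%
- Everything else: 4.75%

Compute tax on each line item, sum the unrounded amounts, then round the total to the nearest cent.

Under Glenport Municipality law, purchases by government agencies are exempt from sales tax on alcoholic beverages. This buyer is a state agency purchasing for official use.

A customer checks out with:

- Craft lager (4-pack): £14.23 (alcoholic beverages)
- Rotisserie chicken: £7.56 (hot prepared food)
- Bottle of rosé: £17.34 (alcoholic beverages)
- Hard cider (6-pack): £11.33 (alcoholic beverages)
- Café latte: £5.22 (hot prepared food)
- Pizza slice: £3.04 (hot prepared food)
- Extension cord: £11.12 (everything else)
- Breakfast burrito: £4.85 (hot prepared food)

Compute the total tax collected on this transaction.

Craft lager (4-pack) £14.23: alcoholic beverages, buyer-exempt → 0% → £0.00
Rotisserie chicken £7.56: hot prepared food → 3.75% → £0.2835
Bottle of rosé £17.34: alcoholic beverages, buyer-exempt → 0% → £0.00
Hard cider (6-pack) £11.33: alcoholic beverages, buyer-exempt → 0% → £0.00
Café latte £5.22: hot prepared food → 3.75% → £0.19575
Pizza slice £3.04: hot prepared food → 3.75% → £0.114
Extension cord £11.12: everything else → 4.75% → £0.5282
Breakfast burrito £4.85: hot prepared food → 3.75% → £0.181875
Unrounded tax sum = £1.303325 → £1.30

£1.30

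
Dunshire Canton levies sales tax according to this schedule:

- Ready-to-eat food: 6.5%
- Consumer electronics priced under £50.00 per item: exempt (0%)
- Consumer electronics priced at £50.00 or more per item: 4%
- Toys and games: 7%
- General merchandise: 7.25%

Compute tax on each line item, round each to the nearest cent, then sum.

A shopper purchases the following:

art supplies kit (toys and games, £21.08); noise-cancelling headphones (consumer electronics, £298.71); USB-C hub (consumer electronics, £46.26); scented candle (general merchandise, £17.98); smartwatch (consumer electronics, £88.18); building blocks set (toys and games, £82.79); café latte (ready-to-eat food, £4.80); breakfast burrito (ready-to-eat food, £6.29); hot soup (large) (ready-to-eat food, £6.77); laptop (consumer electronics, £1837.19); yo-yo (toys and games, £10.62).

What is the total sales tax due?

£99.45

Art supplies kit £21.08: toys and games → 7% → £1.48
Noise-cancelling headphones £298.71: consumer electronics, £50.00 or more → 4% → £11.95
USB-C hub £46.26: consumer electronics, under £50.00 → 0% → £0.00
Scented candle £17.98: general merchandise → 7.25% → £1.30
Smartwatch £88.18: consumer electronics, £50.00 or more → 4% → £3.53
Building blocks set £82.79: toys and games → 7% → £5.80
Café latte £4.80: ready-to-eat food → 6.5% → £0.31
Breakfast burrito £6.29: ready-to-eat food → 6.5% → £0.41
Hot soup (large) £6.77: ready-to-eat food → 6.5% → £0.44
Laptop £1837.19: consumer electronics, £50.00 or more → 4% → £73.49
Yo-yo £10.62: toys and games → 7% → £0.74
Total tax = £1.48 + £11.95 + £1.30 + £3.53 + £5.80 + £0.31 + £0.41 + £0.44 + £73.49 + £0.74 = £99.45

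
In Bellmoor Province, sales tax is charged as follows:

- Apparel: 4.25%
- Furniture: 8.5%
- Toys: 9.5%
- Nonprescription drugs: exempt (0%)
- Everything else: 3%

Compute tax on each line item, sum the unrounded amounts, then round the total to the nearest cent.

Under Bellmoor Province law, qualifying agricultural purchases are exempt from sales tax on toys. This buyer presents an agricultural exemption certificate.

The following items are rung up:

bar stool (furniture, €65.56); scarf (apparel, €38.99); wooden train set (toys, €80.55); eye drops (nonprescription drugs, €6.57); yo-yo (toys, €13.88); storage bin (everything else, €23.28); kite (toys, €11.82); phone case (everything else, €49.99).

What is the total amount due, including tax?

€300.07

Bar stool €65.56: furniture → 8.5% → €5.5726
Scarf €38.99: apparel → 4.25% → €1.657075
Wooden train set €80.55: toys, buyer-exempt → 0% → €0.00
Eye drops €6.57: nonprescription drugs → 0% → €0.00
Yo-yo €13.88: toys, buyer-exempt → 0% → €0.00
Storage bin €23.28: everything else → 3% → €0.6984
Kite €11.82: toys, buyer-exempt → 0% → €0.00
Phone case €49.99: everything else → 3% → €1.4997
Subtotal = €290.64; unrounded tax = €9.427775 → €9.43; total due = €300.07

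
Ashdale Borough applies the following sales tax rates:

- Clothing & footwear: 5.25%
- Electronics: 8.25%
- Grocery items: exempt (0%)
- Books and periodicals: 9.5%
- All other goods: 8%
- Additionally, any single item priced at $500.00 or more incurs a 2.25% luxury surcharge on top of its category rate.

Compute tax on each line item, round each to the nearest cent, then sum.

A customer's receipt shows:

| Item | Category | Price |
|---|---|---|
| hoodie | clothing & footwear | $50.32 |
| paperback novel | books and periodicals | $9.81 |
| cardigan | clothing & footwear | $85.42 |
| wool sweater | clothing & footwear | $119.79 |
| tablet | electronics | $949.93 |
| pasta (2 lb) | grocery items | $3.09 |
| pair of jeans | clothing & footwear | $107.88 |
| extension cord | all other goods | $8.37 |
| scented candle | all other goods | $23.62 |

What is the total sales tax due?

$122.30

Hoodie $50.32: clothing & footwear → 5.25% → $2.64
Paperback novel $9.81: books and periodicals → 9.5% → $0.93
Cardigan $85.42: clothing & footwear → 5.25% → $4.48
Wool sweater $119.79: clothing & footwear → 5.25% → $6.29
Tablet $949.93: electronics → 8.25% + 2.25% surcharge = 10.5% → $99.74
Pasta (2 lb) $3.09: grocery items → 0% → $0.00
Pair of jeans $107.88: clothing & footwear → 5.25% → $5.66
Extension cord $8.37: all other goods → 8% → $0.67
Scented candle $23.62: all other goods → 8% → $1.89
Total tax = $2.64 + $0.93 + $4.48 + $6.29 + $99.74 + $5.66 + $0.67 + $1.89 = $122.30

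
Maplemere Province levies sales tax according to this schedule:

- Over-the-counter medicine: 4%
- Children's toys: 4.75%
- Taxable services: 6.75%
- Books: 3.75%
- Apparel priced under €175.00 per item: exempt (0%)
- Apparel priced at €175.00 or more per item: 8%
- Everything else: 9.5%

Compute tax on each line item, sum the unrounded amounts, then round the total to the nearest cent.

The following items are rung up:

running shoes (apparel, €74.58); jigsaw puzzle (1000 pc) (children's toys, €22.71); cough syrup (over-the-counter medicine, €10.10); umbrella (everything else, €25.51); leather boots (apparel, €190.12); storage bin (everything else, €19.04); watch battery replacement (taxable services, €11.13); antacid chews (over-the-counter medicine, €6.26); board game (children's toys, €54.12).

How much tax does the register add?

Running shoes €74.58: apparel, under €175.00 → 0% → €0.00
Jigsaw puzzle (1000 pc) €22.71: children's toys → 4.75% → €1.078725
Cough syrup €10.10: over-the-counter medicine → 4% → €0.404
Umbrella €25.51: everything else → 9.5% → €2.42345
Leather boots €190.12: apparel, €175.00 or more → 8% → €15.2096
Storage bin €19.04: everything else → 9.5% → €1.8088
Watch battery replacement €11.13: taxable services → 6.75% → €0.751275
Antacid chews €6.26: over-the-counter medicine → 4% → €0.2504
Board game €54.12: children's toys → 4.75% → €2.5707
Unrounded tax sum = €24.49695 → €24.50

€24.50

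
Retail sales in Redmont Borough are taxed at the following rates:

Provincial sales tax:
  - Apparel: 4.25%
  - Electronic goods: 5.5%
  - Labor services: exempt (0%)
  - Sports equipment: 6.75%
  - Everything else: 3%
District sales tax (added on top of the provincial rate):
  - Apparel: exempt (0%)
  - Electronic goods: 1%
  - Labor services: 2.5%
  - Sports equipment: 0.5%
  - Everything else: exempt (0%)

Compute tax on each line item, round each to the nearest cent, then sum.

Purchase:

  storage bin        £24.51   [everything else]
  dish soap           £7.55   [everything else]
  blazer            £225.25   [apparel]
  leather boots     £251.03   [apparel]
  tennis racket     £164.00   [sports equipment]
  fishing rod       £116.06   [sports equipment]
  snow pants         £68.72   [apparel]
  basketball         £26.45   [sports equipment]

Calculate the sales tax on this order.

Storage bin £24.51: everything else → 3% + 0% district = 3% → £0.74
Dish soap £7.55: everything else → 3% + 0% district = 3% → £0.23
Blazer £225.25: apparel → 4.25% + 0% district = 4.25% → £9.57
Leather boots £251.03: apparel → 4.25% + 0% district = 4.25% → £10.67
Tennis racket £164.00: sports equipment → 6.75% + 0.5% district = 7.25% → £11.89
Fishing rod £116.06: sports equipment → 6.75% + 0.5% district = 7.25% → £8.41
Snow pants £68.72: apparel → 4.25% + 0% district = 4.25% → £2.92
Basketball £26.45: sports equipment → 6.75% + 0.5% district = 7.25% → £1.92
Total tax = £0.74 + £0.23 + £9.57 + £10.67 + £11.89 + £8.41 + £2.92 + £1.92 = £46.35

£46.35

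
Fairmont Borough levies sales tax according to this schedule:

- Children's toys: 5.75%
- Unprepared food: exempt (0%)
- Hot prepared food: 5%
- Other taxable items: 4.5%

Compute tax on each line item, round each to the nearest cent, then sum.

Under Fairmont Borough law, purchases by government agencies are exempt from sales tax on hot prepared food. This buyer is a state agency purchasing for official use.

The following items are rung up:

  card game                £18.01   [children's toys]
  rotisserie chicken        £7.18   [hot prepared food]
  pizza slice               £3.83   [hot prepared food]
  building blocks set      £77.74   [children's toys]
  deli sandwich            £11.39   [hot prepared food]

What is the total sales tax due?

£5.51

Card game £18.01: children's toys → 5.75% → £1.04
Rotisserie chicken £7.18: hot prepared food, buyer-exempt → 0% → £0.00
Pizza slice £3.83: hot prepared food, buyer-exempt → 0% → £0.00
Building blocks set £77.74: children's toys → 5.75% → £4.47
Deli sandwich £11.39: hot prepared food, buyer-exempt → 0% → £0.00
Total tax = £1.04 + £4.47 = £5.51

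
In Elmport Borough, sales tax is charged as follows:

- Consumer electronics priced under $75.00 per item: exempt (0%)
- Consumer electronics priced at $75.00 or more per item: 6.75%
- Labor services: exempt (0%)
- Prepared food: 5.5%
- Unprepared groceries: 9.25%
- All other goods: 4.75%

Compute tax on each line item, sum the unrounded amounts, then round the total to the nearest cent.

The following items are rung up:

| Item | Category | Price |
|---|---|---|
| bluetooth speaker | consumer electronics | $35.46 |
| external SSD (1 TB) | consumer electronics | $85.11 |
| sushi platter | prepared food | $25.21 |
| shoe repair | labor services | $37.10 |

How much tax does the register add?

$7.13

Bluetooth speaker $35.46: consumer electronics, under $75.00 → 0% → $0.00
External SSD (1 TB) $85.11: consumer electronics, $75.00 or more → 6.75% → $5.744925
Sushi platter $25.21: prepared food → 5.5% → $1.38655
Shoe repair $37.10: labor services → 0% → $0.00
Unrounded tax sum = $7.131475 → $7.13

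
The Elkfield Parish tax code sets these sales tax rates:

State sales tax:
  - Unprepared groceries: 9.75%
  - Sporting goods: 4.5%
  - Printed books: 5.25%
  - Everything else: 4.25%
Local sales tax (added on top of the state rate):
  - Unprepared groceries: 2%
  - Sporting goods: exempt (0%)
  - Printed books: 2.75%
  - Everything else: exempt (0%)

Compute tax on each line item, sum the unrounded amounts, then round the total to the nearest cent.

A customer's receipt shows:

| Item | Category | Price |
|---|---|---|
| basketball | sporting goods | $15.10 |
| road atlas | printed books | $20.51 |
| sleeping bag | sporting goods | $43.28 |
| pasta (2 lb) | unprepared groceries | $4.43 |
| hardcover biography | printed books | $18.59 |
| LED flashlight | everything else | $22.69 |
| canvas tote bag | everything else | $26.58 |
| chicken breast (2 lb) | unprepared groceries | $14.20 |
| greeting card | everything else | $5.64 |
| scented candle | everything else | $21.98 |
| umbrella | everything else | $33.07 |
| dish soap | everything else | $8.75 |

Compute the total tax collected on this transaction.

Basketball $15.10: sporting goods → 4.5% + 0% local = 4.5% → $0.6795
Road atlas $20.51: printed books → 5.25% + 2.75% local = 8% → $1.6408
Sleeping bag $43.28: sporting goods → 4.5% + 0% local = 4.5% → $1.9476
Pasta (2 lb) $4.43: unprepared groceries → 9.75% + 2% local = 11.75% → $0.520525
Hardcover biography $18.59: printed books → 5.25% + 2.75% local = 8% → $1.4872
LED flashlight $22.69: everything else → 4.25% + 0% local = 4.25% → $0.964325
Canvas tote bag $26.58: everything else → 4.25% + 0% local = 4.25% → $1.12965
Chicken breast (2 lb) $14.20: unprepared groceries → 9.75% + 2% local = 11.75% → $1.6685
Greeting card $5.64: everything else → 4.25% + 0% local = 4.25% → $0.2397
Scented candle $21.98: everything else → 4.25% + 0% local = 4.25% → $0.93415
Umbrella $33.07: everything else → 4.25% + 0% local = 4.25% → $1.405475
Dish soap $8.75: everything else → 4.25% + 0% local = 4.25% → $0.371875
Unrounded tax sum = $12.9893 → $12.99

$12.99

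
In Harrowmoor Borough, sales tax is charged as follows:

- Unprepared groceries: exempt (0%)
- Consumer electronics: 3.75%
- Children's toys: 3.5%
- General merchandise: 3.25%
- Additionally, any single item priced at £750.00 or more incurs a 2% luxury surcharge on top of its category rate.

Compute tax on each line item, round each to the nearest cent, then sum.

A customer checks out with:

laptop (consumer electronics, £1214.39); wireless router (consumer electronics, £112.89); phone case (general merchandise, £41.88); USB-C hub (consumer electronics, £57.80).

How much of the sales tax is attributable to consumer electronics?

£76.23

Laptop £1214.39: consumer electronics → 3.75% + 2% surcharge = 5.75% → £69.83
Wireless router £112.89: consumer electronics → 3.75% → £4.23
USB-C hub £57.80: consumer electronics → 3.75% → £2.17
Tax on consumer electronics = £69.83 + £4.23 + £2.17 = £76.23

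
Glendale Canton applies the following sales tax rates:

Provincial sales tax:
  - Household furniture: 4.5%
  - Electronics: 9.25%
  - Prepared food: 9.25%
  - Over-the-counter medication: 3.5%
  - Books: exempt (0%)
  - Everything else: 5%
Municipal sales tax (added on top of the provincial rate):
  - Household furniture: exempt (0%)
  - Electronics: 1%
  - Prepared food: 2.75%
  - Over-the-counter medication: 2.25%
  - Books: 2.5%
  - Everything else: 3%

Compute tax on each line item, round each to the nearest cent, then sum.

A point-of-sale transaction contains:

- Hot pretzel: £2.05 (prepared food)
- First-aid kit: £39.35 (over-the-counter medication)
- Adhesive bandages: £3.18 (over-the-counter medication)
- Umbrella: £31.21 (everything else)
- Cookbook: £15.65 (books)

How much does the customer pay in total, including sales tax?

Hot pretzel £2.05: prepared food → 9.25% + 2.75% municipal = 12% → £0.25
First-aid kit £39.35: over-the-counter medication → 3.5% + 2.25% municipal = 5.75% → £2.26
Adhesive bandages £3.18: over-the-counter medication → 3.5% + 2.25% municipal = 5.75% → £0.18
Umbrella £31.21: everything else → 5% + 3% municipal = 8% → £2.50
Cookbook £15.65: books → 0% + 2.5% municipal = 2.5% → £0.39
Subtotal = £91.44; tax = £5.58; total due = £97.02

£97.02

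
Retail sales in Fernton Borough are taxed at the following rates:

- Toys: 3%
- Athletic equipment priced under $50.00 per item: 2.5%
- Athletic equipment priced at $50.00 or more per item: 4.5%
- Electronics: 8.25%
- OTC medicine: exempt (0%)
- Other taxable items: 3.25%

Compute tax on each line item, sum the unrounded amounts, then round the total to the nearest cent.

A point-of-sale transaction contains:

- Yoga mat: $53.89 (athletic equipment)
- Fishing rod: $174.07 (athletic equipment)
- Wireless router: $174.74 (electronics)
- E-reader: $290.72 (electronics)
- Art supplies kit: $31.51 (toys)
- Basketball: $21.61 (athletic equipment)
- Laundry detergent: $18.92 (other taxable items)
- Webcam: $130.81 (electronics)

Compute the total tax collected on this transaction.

$61.55

Yoga mat $53.89: athletic equipment, $50.00 or more → 4.5% → $2.42505
Fishing rod $174.07: athletic equipment, $50.00 or more → 4.5% → $7.83315
Wireless router $174.74: electronics → 8.25% → $14.41605
E-reader $290.72: electronics → 8.25% → $23.9844
Art supplies kit $31.51: toys → 3% → $0.9453
Basketball $21.61: athletic equipment, under $50.00 → 2.5% → $0.54025
Laundry detergent $18.92: other taxable items → 3.25% → $0.6149
Webcam $130.81: electronics → 8.25% → $10.791825
Unrounded tax sum = $61.550925 → $61.55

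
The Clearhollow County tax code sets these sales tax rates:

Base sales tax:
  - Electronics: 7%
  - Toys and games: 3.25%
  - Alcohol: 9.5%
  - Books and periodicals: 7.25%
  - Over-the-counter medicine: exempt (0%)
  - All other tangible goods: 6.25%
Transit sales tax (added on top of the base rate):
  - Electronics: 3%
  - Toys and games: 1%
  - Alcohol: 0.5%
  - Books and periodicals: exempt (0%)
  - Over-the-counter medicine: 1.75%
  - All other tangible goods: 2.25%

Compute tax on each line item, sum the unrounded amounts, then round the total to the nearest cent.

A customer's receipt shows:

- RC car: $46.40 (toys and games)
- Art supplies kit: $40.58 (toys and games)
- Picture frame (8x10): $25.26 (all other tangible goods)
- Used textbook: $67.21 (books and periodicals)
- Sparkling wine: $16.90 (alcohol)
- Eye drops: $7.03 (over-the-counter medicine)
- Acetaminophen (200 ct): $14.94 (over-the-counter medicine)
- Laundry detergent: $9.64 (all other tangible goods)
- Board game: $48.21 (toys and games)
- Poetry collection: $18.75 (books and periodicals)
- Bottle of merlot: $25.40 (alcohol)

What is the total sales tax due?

RC car $46.40: toys and games → 3.25% + 1% transit = 4.25% → $1.972
Art supplies kit $40.58: toys and games → 3.25% + 1% transit = 4.25% → $1.72465
Picture frame (8x10) $25.26: all other tangible goods → 6.25% + 2.25% transit = 8.5% → $2.1471
Used textbook $67.21: books and periodicals → 7.25% + 0% transit = 7.25% → $4.872725
Sparkling wine $16.90: alcohol → 9.5% + 0.5% transit = 10% → $1.69
Eye drops $7.03: over-the-counter medicine → 0% + 1.75% transit = 1.75% → $0.123025
Acetaminophen (200 ct) $14.94: over-the-counter medicine → 0% + 1.75% transit = 1.75% → $0.26145
Laundry detergent $9.64: all other tangible goods → 6.25% + 2.25% transit = 8.5% → $0.8194
Board game $48.21: toys and games → 3.25% + 1% transit = 4.25% → $2.048925
Poetry collection $18.75: books and periodicals → 7.25% + 0% transit = 7.25% → $1.359375
Bottle of merlot $25.40: alcohol → 9.5% + 0.5% transit = 10% → $2.54
Unrounded tax sum = $19.55865 → $19.56

$19.56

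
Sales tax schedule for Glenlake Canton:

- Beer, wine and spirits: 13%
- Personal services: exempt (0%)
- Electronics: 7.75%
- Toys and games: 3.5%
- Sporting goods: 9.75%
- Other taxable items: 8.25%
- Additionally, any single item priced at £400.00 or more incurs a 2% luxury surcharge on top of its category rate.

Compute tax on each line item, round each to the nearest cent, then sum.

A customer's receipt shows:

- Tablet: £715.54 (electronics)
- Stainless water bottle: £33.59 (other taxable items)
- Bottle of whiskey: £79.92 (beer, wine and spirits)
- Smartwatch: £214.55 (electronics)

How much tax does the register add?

£99.56

Tablet £715.54: electronics → 7.75% + 2% surcharge = 9.75% → £69.77
Stainless water bottle £33.59: other taxable items → 8.25% → £2.77
Bottle of whiskey £79.92: beer, wine and spirits → 13% → £10.39
Smartwatch £214.55: electronics → 7.75% → £16.63
Total tax = £69.77 + £2.77 + £10.39 + £16.63 = £99.56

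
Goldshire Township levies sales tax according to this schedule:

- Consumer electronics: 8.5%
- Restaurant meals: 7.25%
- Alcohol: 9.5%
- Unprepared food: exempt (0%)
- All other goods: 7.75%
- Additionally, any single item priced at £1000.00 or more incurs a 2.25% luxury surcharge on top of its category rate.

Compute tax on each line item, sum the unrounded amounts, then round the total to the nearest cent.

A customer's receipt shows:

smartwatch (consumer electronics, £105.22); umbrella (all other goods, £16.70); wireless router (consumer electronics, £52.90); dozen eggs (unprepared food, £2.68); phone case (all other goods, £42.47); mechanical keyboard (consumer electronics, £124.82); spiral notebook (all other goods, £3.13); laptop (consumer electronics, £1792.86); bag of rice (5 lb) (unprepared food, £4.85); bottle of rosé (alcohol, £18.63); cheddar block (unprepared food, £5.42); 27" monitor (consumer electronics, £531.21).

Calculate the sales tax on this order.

£268.53

Smartwatch £105.22: consumer electronics → 8.5% → £8.9437
Umbrella £16.70: all other goods → 7.75% → £1.29425
Wireless router £52.90: consumer electronics → 8.5% → £4.4965
Dozen eggs £2.68: unprepared food → 0% → £0.00
Phone case £42.47: all other goods → 7.75% → £3.291425
Mechanical keyboard £124.82: consumer electronics → 8.5% → £10.6097
Spiral notebook £3.13: all other goods → 7.75% → £0.242575
Laptop £1792.86: consumer electronics → 8.5% + 2.25% surcharge = 10.75% → £192.73245
Bag of rice (5 lb) £4.85: unprepared food → 0% → £0.00
Bottle of rosé £18.63: alcohol → 9.5% → £1.76985
Cheddar block £5.42: unprepared food → 0% → £0.00
27" monitor £531.21: consumer electronics → 8.5% → £45.15285
Unrounded tax sum = £268.5333 → £268.53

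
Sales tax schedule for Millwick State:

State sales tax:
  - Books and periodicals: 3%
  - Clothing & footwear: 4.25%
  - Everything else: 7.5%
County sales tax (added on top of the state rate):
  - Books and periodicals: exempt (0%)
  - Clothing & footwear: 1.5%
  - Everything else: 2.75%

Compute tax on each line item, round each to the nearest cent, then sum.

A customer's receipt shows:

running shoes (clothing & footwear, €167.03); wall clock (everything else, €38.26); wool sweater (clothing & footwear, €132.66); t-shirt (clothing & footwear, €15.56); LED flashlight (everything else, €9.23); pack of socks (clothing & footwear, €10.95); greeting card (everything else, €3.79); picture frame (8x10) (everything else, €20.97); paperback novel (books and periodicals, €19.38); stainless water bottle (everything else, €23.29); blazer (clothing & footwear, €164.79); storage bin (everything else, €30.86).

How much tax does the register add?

€41.77

Running shoes €167.03: clothing & footwear → 4.25% + 1.5% county = 5.75% → €9.60
Wall clock €38.26: everything else → 7.5% + 2.75% county = 10.25% → €3.92
Wool sweater €132.66: clothing & footwear → 4.25% + 1.5% county = 5.75% → €7.63
T-shirt €15.56: clothing & footwear → 4.25% + 1.5% county = 5.75% → €0.89
LED flashlight €9.23: everything else → 7.5% + 2.75% county = 10.25% → €0.95
Pack of socks €10.95: clothing & footwear → 4.25% + 1.5% county = 5.75% → €0.63
Greeting card €3.79: everything else → 7.5% + 2.75% county = 10.25% → €0.39
Picture frame (8x10) €20.97: everything else → 7.5% + 2.75% county = 10.25% → €2.15
Paperback novel €19.38: books and periodicals → 3% + 0% county = 3% → €0.58
Stainless water bottle €23.29: everything else → 7.5% + 2.75% county = 10.25% → €2.39
Blazer €164.79: clothing & footwear → 4.25% + 1.5% county = 5.75% → €9.48
Storage bin €30.86: everything else → 7.5% + 2.75% county = 10.25% → €3.16
Total tax = €9.60 + €3.92 + €7.63 + €0.89 + €0.95 + €0.63 + €0.39 + €2.15 + €0.58 + €2.39 + €9.48 + €3.16 = €41.77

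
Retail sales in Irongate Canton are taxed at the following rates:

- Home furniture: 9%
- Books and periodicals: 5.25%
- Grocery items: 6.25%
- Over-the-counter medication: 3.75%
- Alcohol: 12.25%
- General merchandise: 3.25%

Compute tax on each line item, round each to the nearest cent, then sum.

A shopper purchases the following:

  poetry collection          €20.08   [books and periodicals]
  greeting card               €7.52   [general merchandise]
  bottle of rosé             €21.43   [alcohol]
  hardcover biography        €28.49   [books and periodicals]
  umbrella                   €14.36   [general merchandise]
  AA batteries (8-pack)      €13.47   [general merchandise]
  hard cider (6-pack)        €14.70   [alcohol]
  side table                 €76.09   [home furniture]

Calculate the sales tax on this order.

Poetry collection €20.08: books and periodicals → 5.25% → €1.05
Greeting card €7.52: general merchandise → 3.25% → €0.24
Bottle of rosé €21.43: alcohol → 12.25% → €2.63
Hardcover biography €28.49: books and periodicals → 5.25% → €1.50
Umbrella €14.36: general merchandise → 3.25% → €0.47
AA batteries (8-pack) €13.47: general merchandise → 3.25% → €0.44
Hard cider (6-pack) €14.70: alcohol → 12.25% → €1.80
Side table €76.09: home furniture → 9% → €6.85
Total tax = €1.05 + €0.24 + €2.63 + €1.50 + €0.47 + €0.44 + €1.80 + €6.85 = €14.98

€14.98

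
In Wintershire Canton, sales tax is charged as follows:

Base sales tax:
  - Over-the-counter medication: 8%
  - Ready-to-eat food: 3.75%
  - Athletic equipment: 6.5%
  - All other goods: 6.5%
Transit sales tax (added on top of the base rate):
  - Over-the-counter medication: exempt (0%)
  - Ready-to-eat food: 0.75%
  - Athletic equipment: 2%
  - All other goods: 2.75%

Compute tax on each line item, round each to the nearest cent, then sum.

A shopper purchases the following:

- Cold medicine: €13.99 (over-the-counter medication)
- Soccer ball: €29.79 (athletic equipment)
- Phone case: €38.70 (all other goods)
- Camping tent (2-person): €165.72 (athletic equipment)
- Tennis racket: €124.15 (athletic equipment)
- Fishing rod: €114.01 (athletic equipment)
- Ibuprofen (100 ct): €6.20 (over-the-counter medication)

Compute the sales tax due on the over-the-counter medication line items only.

Cold medicine €13.99: over-the-counter medication → 8% + 0% transit = 8% → €1.12
Ibuprofen (100 ct) €6.20: over-the-counter medication → 8% + 0% transit = 8% → €0.50
Tax on over-the-counter medication = €1.12 + €0.50 = €1.62

€1.62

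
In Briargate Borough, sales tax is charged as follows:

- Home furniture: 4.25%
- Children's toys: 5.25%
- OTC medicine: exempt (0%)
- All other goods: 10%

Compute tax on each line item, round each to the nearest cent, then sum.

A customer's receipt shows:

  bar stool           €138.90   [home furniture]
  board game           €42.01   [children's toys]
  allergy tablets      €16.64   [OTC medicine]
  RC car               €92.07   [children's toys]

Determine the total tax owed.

Bar stool €138.90: home furniture → 4.25% → €5.90
Board game €42.01: children's toys → 5.25% → €2.21
Allergy tablets €16.64: OTC medicine → 0% → €0.00
RC car €92.07: children's toys → 5.25% → €4.83
Total tax = €5.90 + €2.21 + €4.83 = €12.94

€12.94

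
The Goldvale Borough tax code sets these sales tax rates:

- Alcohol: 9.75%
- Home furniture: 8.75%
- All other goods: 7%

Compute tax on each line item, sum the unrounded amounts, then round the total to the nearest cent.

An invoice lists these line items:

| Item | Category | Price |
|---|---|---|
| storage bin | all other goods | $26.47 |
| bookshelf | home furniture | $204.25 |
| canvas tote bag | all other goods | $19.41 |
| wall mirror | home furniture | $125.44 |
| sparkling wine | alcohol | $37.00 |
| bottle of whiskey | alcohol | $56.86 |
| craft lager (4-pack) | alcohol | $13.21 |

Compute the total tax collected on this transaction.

Storage bin $26.47: all other goods → 7% → $1.8529
Bookshelf $204.25: home furniture → 8.75% → $17.871875
Canvas tote bag $19.41: all other goods → 7% → $1.3587
Wall mirror $125.44: home furniture → 8.75% → $10.976
Sparkling wine $37.00: alcohol → 9.75% → $3.6075
Bottle of whiskey $56.86: alcohol → 9.75% → $5.54385
Craft lager (4-pack) $13.21: alcohol → 9.75% → $1.287975
Unrounded tax sum = $42.4988 → $42.50

$42.50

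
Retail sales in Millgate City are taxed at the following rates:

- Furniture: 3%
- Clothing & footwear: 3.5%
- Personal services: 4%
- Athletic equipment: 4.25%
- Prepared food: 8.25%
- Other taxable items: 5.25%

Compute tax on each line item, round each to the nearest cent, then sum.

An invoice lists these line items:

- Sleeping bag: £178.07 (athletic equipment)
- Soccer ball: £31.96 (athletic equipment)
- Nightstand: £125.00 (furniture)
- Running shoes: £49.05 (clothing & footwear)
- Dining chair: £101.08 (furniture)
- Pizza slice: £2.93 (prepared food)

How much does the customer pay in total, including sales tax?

Sleeping bag £178.07: athletic equipment → 4.25% → £7.57
Soccer ball £31.96: athletic equipment → 4.25% → £1.36
Nightstand £125.00: furniture → 3% → £3.75
Running shoes £49.05: clothing & footwear → 3.5% → £1.72
Dining chair £101.08: furniture → 3% → £3.03
Pizza slice £2.93: prepared food → 8.25% → £0.24
Subtotal = £488.09; tax = £17.67; total due = £505.76

£505.76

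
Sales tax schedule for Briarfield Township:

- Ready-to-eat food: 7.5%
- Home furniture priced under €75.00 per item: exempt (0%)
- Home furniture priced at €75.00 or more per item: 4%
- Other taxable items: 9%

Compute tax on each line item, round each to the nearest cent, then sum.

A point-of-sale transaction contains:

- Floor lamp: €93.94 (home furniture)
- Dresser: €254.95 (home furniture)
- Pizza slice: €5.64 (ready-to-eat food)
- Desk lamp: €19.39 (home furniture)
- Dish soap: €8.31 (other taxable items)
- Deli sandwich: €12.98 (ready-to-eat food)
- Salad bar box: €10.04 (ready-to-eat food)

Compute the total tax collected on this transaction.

€16.85

Floor lamp €93.94: home furniture, €75.00 or more → 4% → €3.76
Dresser €254.95: home furniture, €75.00 or more → 4% → €10.20
Pizza slice €5.64: ready-to-eat food → 7.5% → €0.42
Desk lamp €19.39: home furniture, under €75.00 → 0% → €0.00
Dish soap €8.31: other taxable items → 9% → €0.75
Deli sandwich €12.98: ready-to-eat food → 7.5% → €0.97
Salad bar box €10.04: ready-to-eat food → 7.5% → €0.75
Total tax = €3.76 + €10.20 + €0.42 + €0.75 + €0.97 + €0.75 = €16.85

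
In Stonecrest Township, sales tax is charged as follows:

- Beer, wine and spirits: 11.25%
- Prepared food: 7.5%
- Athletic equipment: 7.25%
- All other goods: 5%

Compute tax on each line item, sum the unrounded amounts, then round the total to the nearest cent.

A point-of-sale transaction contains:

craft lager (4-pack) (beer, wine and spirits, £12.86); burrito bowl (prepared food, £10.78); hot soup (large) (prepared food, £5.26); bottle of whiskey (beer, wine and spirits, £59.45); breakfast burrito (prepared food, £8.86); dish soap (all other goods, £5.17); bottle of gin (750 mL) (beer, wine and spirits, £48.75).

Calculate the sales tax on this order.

Craft lager (4-pack) £12.86: beer, wine and spirits → 11.25% → £1.44675
Burrito bowl £10.78: prepared food → 7.5% → £0.8085
Hot soup (large) £5.26: prepared food → 7.5% → £0.3945
Bottle of whiskey £59.45: beer, wine and spirits → 11.25% → £6.688125
Breakfast burrito £8.86: prepared food → 7.5% → £0.6645
Dish soap £5.17: all other goods → 5% → £0.2585
Bottle of gin (750 mL) £48.75: beer, wine and spirits → 11.25% → £5.484375
Unrounded tax sum = £15.74525 → £15.75

£15.75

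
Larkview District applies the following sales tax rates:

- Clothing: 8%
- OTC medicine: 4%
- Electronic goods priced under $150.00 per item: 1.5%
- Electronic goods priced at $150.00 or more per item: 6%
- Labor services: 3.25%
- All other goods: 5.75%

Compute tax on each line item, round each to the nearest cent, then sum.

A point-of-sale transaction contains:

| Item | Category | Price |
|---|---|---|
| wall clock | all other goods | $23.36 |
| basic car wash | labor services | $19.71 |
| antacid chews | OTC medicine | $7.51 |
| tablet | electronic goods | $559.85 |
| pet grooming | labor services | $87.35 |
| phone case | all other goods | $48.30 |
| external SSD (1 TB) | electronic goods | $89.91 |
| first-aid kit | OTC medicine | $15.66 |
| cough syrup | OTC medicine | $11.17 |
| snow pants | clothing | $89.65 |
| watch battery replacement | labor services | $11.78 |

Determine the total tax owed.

Wall clock $23.36: all other goods → 5.75% → $1.34
Basic car wash $19.71: labor services → 3.25% → $0.64
Antacid chews $7.51: OTC medicine → 4% → $0.30
Tablet $559.85: electronic goods, $150.00 or more → 6% → $33.59
Pet grooming $87.35: labor services → 3.25% → $2.84
Phone case $48.30: all other goods → 5.75% → $2.78
External SSD (1 TB) $89.91: electronic goods, under $150.00 → 1.5% → $1.35
First-aid kit $15.66: OTC medicine → 4% → $0.63
Cough syrup $11.17: OTC medicine → 4% → $0.45
Snow pants $89.65: clothing → 8% → $7.17
Watch battery replacement $11.78: labor services → 3.25% → $0.38
Total tax = $1.34 + $0.64 + $0.30 + $33.59 + $2.84 + $2.78 + $1.35 + $0.63 + $0.45 + $7.17 + $0.38 = $51.47

$51.47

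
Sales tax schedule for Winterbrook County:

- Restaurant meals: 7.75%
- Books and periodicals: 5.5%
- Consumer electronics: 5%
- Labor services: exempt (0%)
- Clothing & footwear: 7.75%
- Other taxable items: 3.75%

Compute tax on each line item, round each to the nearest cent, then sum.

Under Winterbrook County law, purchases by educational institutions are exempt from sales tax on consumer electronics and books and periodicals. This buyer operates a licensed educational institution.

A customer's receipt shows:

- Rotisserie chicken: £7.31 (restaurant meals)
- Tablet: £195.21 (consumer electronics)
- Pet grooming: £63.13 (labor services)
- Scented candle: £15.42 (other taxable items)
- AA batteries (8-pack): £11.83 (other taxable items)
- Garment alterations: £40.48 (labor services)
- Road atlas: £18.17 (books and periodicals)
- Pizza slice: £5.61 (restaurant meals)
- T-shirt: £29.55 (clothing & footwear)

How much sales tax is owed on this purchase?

£4.31

Rotisserie chicken £7.31: restaurant meals → 7.75% → £0.57
Tablet £195.21: consumer electronics, buyer-exempt → 0% → £0.00
Pet grooming £63.13: labor services → 0% → £0.00
Scented candle £15.42: other taxable items → 3.75% → £0.58
AA batteries (8-pack) £11.83: other taxable items → 3.75% → £0.44
Garment alterations £40.48: labor services → 0% → £0.00
Road atlas £18.17: books and periodicals, buyer-exempt → 0% → £0.00
Pizza slice £5.61: restaurant meals → 7.75% → £0.43
T-shirt £29.55: clothing & footwear → 7.75% → £2.29
Total tax = £0.57 + £0.58 + £0.44 + £0.43 + £2.29 = £4.31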